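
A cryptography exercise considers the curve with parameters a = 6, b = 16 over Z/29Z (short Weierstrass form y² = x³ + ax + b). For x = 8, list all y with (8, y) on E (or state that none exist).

x³ + 6x + 16 = 576 ≡ 25 (mod 29).
Square roots of 25 mod 29: 5 and 24 (since 5² = 25 ≡ 25).

5, 24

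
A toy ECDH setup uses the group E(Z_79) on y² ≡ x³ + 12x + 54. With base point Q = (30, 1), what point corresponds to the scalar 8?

Repeated addition: build up to 8Q.
2Q: tangent at (30, 1): λ = (3·30² + 12)/(2·1) ≡ 26/2. 2⁻¹ ≡ 40 (mod 79) since 2·40 = 80 ≡ 1, so λ ≡ 26·40 ≡ 13.
  x = λ² - 30 - 30 = 169 - 60 ≡ 30; y = λ·(30 - 30) - 1 ≡ 78. → (30, 78)
3Q: (30, 78) + (30, 1): same x and y₁ ≡ -y₂, so the sum is O.
4Q: O + (30, 1) = (30, 1) (identity).
5Q: tangent at (30, 1): λ = (3·30² + 12)/(2·1) ≡ 26/2. 2⁻¹ ≡ 40 (mod 79), so λ ≡ 26·40 ≡ 13.
  x = λ² - 30 - 30 = 169 - 60 ≡ 30; y = λ·(30 - 30) - 1 ≡ 78. → (30, 78)
6Q: (30, 78) + (30, 1): same x and y₁ ≡ -y₂, so the sum is O.
7Q: O + (30, 1) = (30, 1) (identity).
8Q: tangent at (30, 1): λ = (3·30² + 12)/(2·1) ≡ 26/2. 2⁻¹ ≡ 40 (mod 79) since 2·40 = 80 ≡ 1, so λ ≡ 26·40 ≡ 13.
  x = λ² - 30 - 30 = 169 - 60 ≡ 30; y = λ·(30 - 30) - 1 ≡ 78. → (30, 78)

(30, 78)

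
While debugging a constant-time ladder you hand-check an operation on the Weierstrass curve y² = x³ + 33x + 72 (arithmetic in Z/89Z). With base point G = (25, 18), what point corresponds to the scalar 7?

(44, 17)

Double-and-add on 7 = (111)₂. Start with G = (25, 18) for the leading 1-bit.
double: tangent at (25, 18): λ = (3·25² + 33)/(2·18) ≡ 39/36. 36⁻¹ ≡ 47 (mod 89), so λ ≡ 39·47 ≡ 53.
  x = λ² - 25 - 25 = 2809 - 50 ≡ 0; y = λ·(25 - 0) - 18 ≡ 61. → (0, 61)
add G: (0, 61) + (25, 18). λ = (18 - 61)/(25 - 0) ≡ 46/25 mod 89. 25⁻¹ ≡ 57 (mod 89) since 25·57 = 1425 ≡ 1, so λ ≡ 41.
  x = λ² - 0 - 25 = 1681 - 25 ≡ 54; y = λ·(0 - 54) - 61 ≡ 39. → (54, 39)
double: tangent at (54, 39): λ = (3·54² + 33)/(2·39) ≡ 59/78. 78⁻¹ ≡ 8 (mod 89), so λ ≡ 59·8 ≡ 27.
  x = λ² - 54 - 54 = 729 - 108 ≡ 87; y = λ·(54 - 87) - 39 ≡ 49. → (87, 49)
add G: (87, 49) + (25, 18). λ = (18 - 49)/(25 - 87) ≡ 58/27 mod 89. 27⁻¹ ≡ 33 (mod 89), so λ ≡ 45.
  x = λ² - 87 - 25 = 2025 - 112 ≡ 44; y = λ·(87 - 44) - 49 ≡ 17. → (44, 17)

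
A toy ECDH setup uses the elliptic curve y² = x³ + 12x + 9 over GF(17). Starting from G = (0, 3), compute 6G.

Double-and-add on 6 = (110)₂. Start with G = (0, 3) for the leading 1-bit.
double: tangent at (0, 3): λ = (3·0² + 12)/(2·3) ≡ 12/6. 6⁻¹ ≡ 3 (mod 17), so λ ≡ 12·3 ≡ 2.
  x = λ² - 0 - 0 = 4 - 0 ≡ 4; y = λ·(0 - 4) - 3 ≡ 6. → (4, 6)
add G: (4, 6) + (0, 3). λ = (3 - 6)/(0 - 4) ≡ 14/13 mod 17. 13⁻¹ ≡ 4 (mod 17), so λ ≡ 5.
  x = λ² - 4 - 0 = 25 - 4 ≡ 4; y = λ·(4 - 4) - 6 ≡ 11. → (4, 11)
double: tangent at (4, 11): λ = (3·4² + 12)/(2·11) ≡ 9/5. 5⁻¹ ≡ 7 (mod 17), so λ ≡ 9·7 ≡ 12.
  x = λ² - 4 - 4 = 144 - 8 ≡ 0; y = λ·(4 - 0) - 11 ≡ 3. → (0, 3)

(0, 3)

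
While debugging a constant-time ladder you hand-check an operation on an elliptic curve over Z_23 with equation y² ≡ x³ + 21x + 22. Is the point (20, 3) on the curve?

y² = 3² ≡ 9; x³ + 21x + 22 = 8442 ≡ 1 (mod 23). 9 ≠ 1.

no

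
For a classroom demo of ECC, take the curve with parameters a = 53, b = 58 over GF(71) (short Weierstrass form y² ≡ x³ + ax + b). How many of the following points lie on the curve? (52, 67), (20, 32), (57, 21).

1

(52, 67): 67² ≡ 16, rhs ≡ 2 → off.
(20, 32): 32² ≡ 30, rhs ≡ 30 → on.
(57, 21): 21² ≡ 15, rhs ≡ 51 → off.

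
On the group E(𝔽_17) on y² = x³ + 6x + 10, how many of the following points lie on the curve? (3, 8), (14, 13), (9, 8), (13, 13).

1

(3, 8): 8² ≡ 13, rhs ≡ 4 → off.
(14, 13): 13² ≡ 16, rhs ≡ 16 → on.
(9, 8): 8² ≡ 13, rhs ≡ 11 → off.
(13, 13): 13² ≡ 16, rhs ≡ 7 → off.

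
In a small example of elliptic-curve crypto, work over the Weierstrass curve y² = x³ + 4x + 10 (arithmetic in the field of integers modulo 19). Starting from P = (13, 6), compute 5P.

Repeated addition: build up to 5P.
2P: tangent at (13, 6): λ = (3·13² + 4)/(2·6) ≡ 17/12. 12⁻¹ ≡ 8 (mod 19) since 12·8 = 96 ≡ 1, so λ ≡ 17·8 ≡ 3.
  x = λ² - 13 - 13 = 9 - 26 ≡ 2; y = λ·(13 - 2) - 6 ≡ 8. → (2, 8)
3P: (2, 8) + (13, 6). λ = (6 - 8)/(13 - 2) ≡ 17/11 mod 19. 11⁻¹ ≡ 7 (mod 19), so λ ≡ 5.
  x = λ² - 2 - 13 = 25 - 15 ≡ 10; y = λ·(2 - 10) - 8 ≡ 9. → (10, 9)
4P: (10, 9) + (13, 6). λ = (6 - 9)/(13 - 10) ≡ 16/3 mod 19. 3⁻¹ ≡ 13 (mod 19), so λ ≡ 18.
  x = λ² - 10 - 13 = 324 - 23 ≡ 16; y = λ·(10 - 16) - 9 ≡ 16. → (16, 16)
5P: (16, 16) + (13, 6). λ = (6 - 16)/(13 - 16) ≡ 9/16 mod 19. 16⁻¹ ≡ 6 (mod 19) since 16·6 = 96 ≡ 1, so λ ≡ 16.
  x = λ² - 16 - 13 = 256 - 29 ≡ 18; y = λ·(16 - 18) - 16 ≡ 9. → (18, 9)

(18, 9)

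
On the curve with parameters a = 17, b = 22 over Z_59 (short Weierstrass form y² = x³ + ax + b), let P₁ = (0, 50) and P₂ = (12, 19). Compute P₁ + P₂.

(0, 9)

(0, 50) + (12, 19). λ = (19 - 50)/(12 - 0) ≡ 28/12 mod 59. 12⁻¹ ≡ 5 (mod 59), so λ ≡ 22.
  x = λ² - 0 - 12 = 484 - 12 ≡ 0; y = λ·(0 - 0) - 50 ≡ 9. → (0, 9)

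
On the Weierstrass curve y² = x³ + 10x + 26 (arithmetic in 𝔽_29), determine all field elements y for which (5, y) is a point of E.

x³ + 10x + 26 = 201 ≡ 27 (mod 29).
27 is a non-residue mod 29; no y exists.

none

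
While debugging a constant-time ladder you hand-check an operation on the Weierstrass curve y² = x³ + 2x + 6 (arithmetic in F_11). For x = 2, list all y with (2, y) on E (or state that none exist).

none

x³ + 2x + 6 = 18 ≡ 7 (mod 11).
7 is a non-residue mod 11; no y exists.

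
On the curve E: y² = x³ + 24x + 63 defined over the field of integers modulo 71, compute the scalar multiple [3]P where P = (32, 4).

(12, 34)

Repeated addition: build up to 3P.
2P: tangent at (32, 4): λ = (3·32² + 24)/(2·4) ≡ 43/8. 8⁻¹ ≡ 9 (mod 71), so λ ≡ 43·9 ≡ 32.
  x = λ² - 32 - 32 = 1024 - 64 ≡ 37; y = λ·(32 - 37) - 4 ≡ 49. → (37, 49)
3P: (37, 49) + (32, 4). λ = (4 - 49)/(32 - 37) ≡ 26/66 mod 71. 66⁻¹ ≡ 14 (mod 71), so λ ≡ 9.
  x = λ² - 37 - 32 = 81 - 69 ≡ 12; y = λ·(37 - 12) - 49 ≡ 34. → (12, 34)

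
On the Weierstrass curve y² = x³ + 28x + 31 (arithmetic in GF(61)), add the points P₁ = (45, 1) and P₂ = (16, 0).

(45, 1) + (16, 0). λ = (0 - 1)/(16 - 45) ≡ 60/32 mod 61. 32⁻¹ ≡ 21 (mod 61), so λ ≡ 40.
  x = λ² - 45 - 16 = 1600 - 61 ≡ 14; y = λ·(45 - 14) - 1 ≡ 19. → (14, 19)

(14, 19)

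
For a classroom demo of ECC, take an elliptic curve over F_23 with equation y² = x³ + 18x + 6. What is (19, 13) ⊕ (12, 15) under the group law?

(19, 13) + (12, 15). λ = (15 - 13)/(12 - 19) ≡ 2/16 mod 23. 16⁻¹ ≡ 13 (mod 23) since 16·13 = 208 ≡ 1, so λ ≡ 3.
  x = λ² - 19 - 12 = 9 - 31 ≡ 1; y = λ·(19 - 1) - 13 ≡ 18. → (1, 18)

(1, 18)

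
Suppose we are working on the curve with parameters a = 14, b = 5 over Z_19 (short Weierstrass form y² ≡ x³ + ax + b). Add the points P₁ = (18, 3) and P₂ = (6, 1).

(4, 12)

(18, 3) + (6, 1). λ = (1 - 3)/(6 - 18) ≡ 17/7 mod 19. 7⁻¹ ≡ 11 (mod 19), so λ ≡ 16.
  x = λ² - 18 - 6 = 256 - 24 ≡ 4; y = λ·(18 - 4) - 3 ≡ 12. → (4, 12)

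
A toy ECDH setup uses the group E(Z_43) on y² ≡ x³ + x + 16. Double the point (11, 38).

tangent at (11, 38): λ = (3·11² + 1)/(2·38) ≡ 20/33. 33⁻¹ ≡ 30 (mod 43), so λ ≡ 20·30 ≡ 41.
  x = λ² - 11 - 11 = 1681 - 22 ≡ 25; y = λ·(11 - 25) - 38 ≡ 33. → (25, 33)

(25, 33)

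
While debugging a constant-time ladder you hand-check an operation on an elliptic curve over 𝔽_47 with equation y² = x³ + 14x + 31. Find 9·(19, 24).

(30, 35)

Write G = (19, 24).
Double-and-add on 9 = (1001)₂. Start with G = (19, 24) for the leading 1-bit.
double: tangent at (19, 24): λ = (3·19² + 14)/(2·24) ≡ 16/1. 1⁻¹ ≡ 1 (mod 47), so λ ≡ 16·1 ≡ 16.
  x = λ² - 19 - 19 = 256 - 38 ≡ 30; y = λ·(19 - 30) - 24 ≡ 35. → (30, 35)
double: tangent at (30, 35): λ = (3·30² + 14)/(2·35) ≡ 35/23. 23⁻¹ ≡ 45 (mod 47), so λ ≡ 35·45 ≡ 24.
  x = λ² - 30 - 30 = 576 - 60 ≡ 46; y = λ·(30 - 46) - 35 ≡ 4. → (46, 4)
double: tangent at (46, 4): λ = (3·46² + 14)/(2·4) ≡ 17/8. 8⁻¹ ≡ 6 (mod 47), so λ ≡ 17·6 ≡ 8.
  x = λ² - 46 - 46 = 64 - 92 ≡ 19; y = λ·(46 - 19) - 4 ≡ 24. → (19, 24)
add G: tangent at (19, 24): λ = (3·19² + 14)/(2·24) ≡ 16/1. 1⁻¹ ≡ 1 (mod 47) since 1·1 = 1 ≡ 1, so λ ≡ 16·1 ≡ 16.
  x = λ² - 19 - 19 = 256 - 38 ≡ 30; y = λ·(19 - 30) - 24 ≡ 35. → (30, 35)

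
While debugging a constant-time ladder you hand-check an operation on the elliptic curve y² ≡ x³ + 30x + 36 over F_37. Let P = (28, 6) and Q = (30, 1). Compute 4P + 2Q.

First 4P:
Double-and-add on 4 = (100)₂. Start with P = (28, 6) for the leading 1-bit.
double: tangent at (28, 6): λ = (3·28² + 30)/(2·6) ≡ 14/12. 12⁻¹ ≡ 34 (mod 37), so λ ≡ 14·34 ≡ 32.
  x = λ² - 28 - 28 = 1024 - 56 ≡ 6; y = λ·(28 - 6) - 6 ≡ 32. → (6, 32)
double: tangent at (6, 32): λ = (3·6² + 30)/(2·32) ≡ 27/27. 27⁻¹ ≡ 11 (mod 37), so λ ≡ 27·11 ≡ 1.
  x = λ² - 6 - 6 = 1 - 12 ≡ 26; y = λ·(6 - 26) - 32 ≡ 22. → (26, 22)
4P = (26, 22).
Next 2Q:
Repeated addition: build up to 2Q.
2Q: tangent at (30, 1): λ = (3·30² + 30)/(2·1) ≡ 29/2. 2⁻¹ ≡ 19 (mod 37), so λ ≡ 29·19 ≡ 33.
  x = λ² - 30 - 30 = 1089 - 60 ≡ 30; y = λ·(30 - 30) - 1 ≡ 36. → (30, 36)
2Q = (30, 36).
Finally 4P + 2Q:
(26, 22) + (30, 36). λ = (36 - 22)/(30 - 26) ≡ 14/4 mod 37. 4⁻¹ ≡ 28 (mod 37) since 4·28 = 112 ≡ 1, so λ ≡ 22.
  x = λ² - 26 - 30 = 484 - 56 ≡ 21; y = λ·(26 - 21) - 22 ≡ 14. → (21, 14)

(21, 14)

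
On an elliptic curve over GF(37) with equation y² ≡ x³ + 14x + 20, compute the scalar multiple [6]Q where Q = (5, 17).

(17, 18)

Double-and-add on 6 = (110)₂. Start with Q = (5, 17) for the leading 1-bit.
double: tangent at (5, 17): λ = (3·5² + 14)/(2·17) ≡ 15/34. 34⁻¹ ≡ 12 (mod 37) since 34·12 = 408 ≡ 1, so λ ≡ 15·12 ≡ 32.
  x = λ² - 5 - 5 = 1024 - 10 ≡ 15; y = λ·(5 - 15) - 17 ≡ 33. → (15, 33)
add Q: (15, 33) + (5, 17). λ = (17 - 33)/(5 - 15) ≡ 21/27 mod 37. 27⁻¹ ≡ 11 (mod 37), so λ ≡ 9.
  x = λ² - 15 - 5 = 81 - 20 ≡ 24; y = λ·(15 - 24) - 33 ≡ 34. → (24, 34)
double: tangent at (24, 34): λ = (3·24² + 14)/(2·34) ≡ 3/31. 31⁻¹ ≡ 6 (mod 37) since 31·6 = 186 ≡ 1, so λ ≡ 3·6 ≡ 18.
  x = λ² - 24 - 24 = 324 - 48 ≡ 17; y = λ·(24 - 17) - 34 ≡ 18. → (17, 18)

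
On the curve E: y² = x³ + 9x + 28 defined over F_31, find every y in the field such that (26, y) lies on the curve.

x³ + 9x + 28 = 17838 ≡ 13 (mod 31).
13 is a non-residue mod 31; no y exists.

none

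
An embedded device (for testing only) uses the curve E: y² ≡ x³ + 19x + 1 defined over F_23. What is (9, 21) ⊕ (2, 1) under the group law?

(9, 21) + (2, 1). λ = (1 - 21)/(2 - 9) ≡ 3/16 mod 23. 16⁻¹ ≡ 13 (mod 23), so λ ≡ 16.
  x = λ² - 9 - 2 = 256 - 11 ≡ 15; y = λ·(9 - 15) - 21 ≡ 21. → (15, 21)

(15, 21)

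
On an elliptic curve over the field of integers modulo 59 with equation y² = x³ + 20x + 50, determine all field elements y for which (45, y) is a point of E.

x³ + 20x + 50 = 92075 ≡ 35 (mod 59).
Square roots of 35 mod 59: 25 and 34 (since 25² = 625 ≡ 35).

25, 34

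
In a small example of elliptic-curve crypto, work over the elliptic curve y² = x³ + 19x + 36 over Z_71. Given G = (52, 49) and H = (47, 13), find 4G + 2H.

(14, 8)

First 4G:
Double-and-add on 4 = (100)₂. Start with G = (52, 49) for the leading 1-bit.
double: tangent at (52, 49): λ = (3·52² + 19)/(2·49) ≡ 37/27. 27⁻¹ ≡ 50 (mod 71) since 27·50 = 1350 ≡ 1, so λ ≡ 37·50 ≡ 4.
  x = λ² - 52 - 52 = 16 - 104 ≡ 54; y = λ·(52 - 54) - 49 ≡ 14. → (54, 14)
double: tangent at (54, 14): λ = (3·54² + 19)/(2·14) ≡ 34/28. 28⁻¹ ≡ 33 (mod 71), so λ ≡ 34·33 ≡ 57.
  x = λ² - 54 - 54 = 3249 - 108 ≡ 17; y = λ·(54 - 17) - 14 ≡ 36. → (17, 36)
4G = (17, 36).
Next 2H:
Repeated addition: build up to 2H.
2H: tangent at (47, 13): λ = (3·47² + 19)/(2·13) ≡ 43/26. 26⁻¹ ≡ 41 (mod 71) since 26·41 = 1066 ≡ 1, so λ ≡ 43·41 ≡ 59.
  x = λ² - 47 - 47 = 3481 - 94 ≡ 50; y = λ·(47 - 50) - 13 ≡ 23. → (50, 23)
2H = (50, 23).
Finally 4G + 2H:
(17, 36) + (50, 23). λ = (23 - 36)/(50 - 17) ≡ 58/33 mod 71. 33⁻¹ ≡ 28 (mod 71) since 33·28 = 924 ≡ 1, so λ ≡ 62.
  x = λ² - 17 - 50 = 3844 - 67 ≡ 14; y = λ·(17 - 14) - 36 ≡ 8. → (14, 8)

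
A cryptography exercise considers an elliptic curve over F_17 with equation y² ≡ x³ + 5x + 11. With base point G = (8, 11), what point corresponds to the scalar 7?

(7, 10)

Repeated addition: build up to 7G.
2G: tangent at (8, 11): λ = (3·8² + 5)/(2·11) ≡ 10/5. 5⁻¹ ≡ 7 (mod 17), so λ ≡ 10·7 ≡ 2.
  x = λ² - 8 - 8 = 4 - 16 ≡ 5; y = λ·(8 - 5) - 11 ≡ 12. → (5, 12)
3G: (5, 12) + (8, 11). λ = (11 - 12)/(8 - 5) ≡ 16/3 mod 17. 3⁻¹ ≡ 6 (mod 17) since 3·6 = 18 ≡ 1, so λ ≡ 11.
  x = λ² - 5 - 8 = 121 - 13 ≡ 6; y = λ·(5 - 6) - 12 ≡ 11. → (6, 11)
4G: (6, 11) + (8, 11). λ = (11 - 11)/(8 - 6) ≡ 0/2 mod 17. 2⁻¹ ≡ 9 (mod 17), so λ ≡ 0.
  x = λ² - 6 - 8 = 0 - 14 ≡ 3; y = λ·(6 - 3) - 11 ≡ 6. → (3, 6)
5G: (3, 6) + (8, 11). λ = (11 - 6)/(8 - 3) ≡ 5/5 mod 17. 5⁻¹ ≡ 7 (mod 17), so λ ≡ 1.
  x = λ² - 3 - 8 = 1 - 11 ≡ 7; y = λ·(3 - 7) - 6 ≡ 7. → (7, 7)
6G: (7, 7) + (8, 11). λ = (11 - 7)/(8 - 7) ≡ 4/1 mod 17. 1⁻¹ ≡ 1 (mod 17) since 1·1 = 1 ≡ 1, so λ ≡ 4.
  x = λ² - 7 - 8 = 16 - 15 ≡ 1; y = λ·(7 - 1) - 7 ≡ 0. → (1, 0)
7G: (1, 0) + (8, 11). λ = (11 - 0)/(8 - 1) ≡ 11/7 mod 17. 7⁻¹ ≡ 5 (mod 17), so λ ≡ 4.
  x = λ² - 1 - 8 = 16 - 9 ≡ 7; y = λ·(1 - 7) - 0 ≡ 10. → (7, 10)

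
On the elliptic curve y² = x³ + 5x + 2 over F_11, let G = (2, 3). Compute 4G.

(4, 8)

Double-and-add on 4 = (100)₂. Start with G = (2, 3) for the leading 1-bit.
double: tangent at (2, 3): λ = (3·2² + 5)/(2·3) ≡ 6/6. 6⁻¹ ≡ 2 (mod 11) since 6·2 = 12 ≡ 1, so λ ≡ 6·2 ≡ 1.
  x = λ² - 2 - 2 = 1 - 4 ≡ 8; y = λ·(2 - 8) - 3 ≡ 2. → (8, 2)
double: tangent at (8, 2): λ = (3·8² + 5)/(2·2) ≡ 10/4. 4⁻¹ ≡ 3 (mod 11) since 4·3 = 12 ≡ 1, so λ ≡ 10·3 ≡ 8.
  x = λ² - 8 - 8 = 64 - 16 ≡ 4; y = λ·(8 - 4) - 2 ≡ 8. → (4, 8)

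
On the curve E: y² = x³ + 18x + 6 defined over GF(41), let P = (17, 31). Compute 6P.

Double-and-add on 6 = (110)₂. Start with P = (17, 31) for the leading 1-bit.
double: tangent at (17, 31): λ = (3·17² + 18)/(2·31) ≡ 24/21. 21⁻¹ ≡ 2 (mod 41) since 21·2 = 42 ≡ 1, so λ ≡ 24·2 ≡ 7.
  x = λ² - 17 - 17 = 49 - 34 ≡ 15; y = λ·(17 - 15) - 31 ≡ 24. → (15, 24)
add P: (15, 24) + (17, 31). λ = (31 - 24)/(17 - 15) ≡ 7/2 mod 41. 2⁻¹ ≡ 21 (mod 41) since 2·21 = 42 ≡ 1, so λ ≡ 24.
  x = λ² - 15 - 17 = 576 - 32 ≡ 11; y = λ·(15 - 11) - 24 ≡ 31. → (11, 31)
double: tangent at (11, 31): λ = (3·11² + 18)/(2·31) ≡ 12/21. 21⁻¹ ≡ 2 (mod 41), so λ ≡ 12·2 ≡ 24.
  x = λ² - 11 - 11 = 576 - 22 ≡ 21; y = λ·(11 - 21) - 31 ≡ 16. → (21, 16)

(21, 16)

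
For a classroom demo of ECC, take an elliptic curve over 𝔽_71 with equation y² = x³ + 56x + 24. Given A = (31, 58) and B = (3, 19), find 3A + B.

First 3A:
Repeated addition: build up to 3A.
2A: tangent at (31, 58): λ = (3·31² + 56)/(2·58) ≡ 28/45. 45⁻¹ ≡ 30 (mod 71), so λ ≡ 28·30 ≡ 59.
  x = λ² - 31 - 31 = 3481 - 62 ≡ 11; y = λ·(31 - 11) - 58 ≡ 57. → (11, 57)
3A: (11, 57) + (31, 58). λ = (58 - 57)/(31 - 11) ≡ 1/20 mod 71. 20⁻¹ ≡ 32 (mod 71), so λ ≡ 32.
  x = λ² - 11 - 31 = 1024 - 42 ≡ 59; y = λ·(11 - 59) - 57 ≡ 40. → (59, 40)
3A = (59, 40).
Finally 3A + B:
(59, 40) + (3, 19). λ = (19 - 40)/(3 - 59) ≡ 50/15 mod 71. 15⁻¹ ≡ 19 (mod 71) since 15·19 = 285 ≡ 1, so λ ≡ 27.
  x = λ² - 59 - 3 = 729 - 62 ≡ 28; y = λ·(59 - 28) - 40 ≡ 16. → (28, 16)

(28, 16)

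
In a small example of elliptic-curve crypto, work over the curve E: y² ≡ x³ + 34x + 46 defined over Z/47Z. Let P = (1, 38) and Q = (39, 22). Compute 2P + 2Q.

O

First 2P:
Repeated addition: build up to 2P.
2P: tangent at (1, 38): λ = (3·1² + 34)/(2·38) ≡ 37/29. 29⁻¹ ≡ 13 (mod 47), so λ ≡ 37·13 ≡ 11.
  x = λ² - 1 - 1 = 121 - 2 ≡ 25; y = λ·(1 - 25) - 38 ≡ 27. → (25, 27)
2P = (25, 27).
Next 2Q:
Repeated addition: build up to 2Q.
2Q: tangent at (39, 22): λ = (3·39² + 34)/(2·22) ≡ 38/44. 44⁻¹ ≡ 31 (mod 47), so λ ≡ 38·31 ≡ 3.
  x = λ² - 39 - 39 = 9 - 78 ≡ 25; y = λ·(39 - 25) - 22 ≡ 20. → (25, 20)
2Q = (25, 20).
Finally 2P + 2Q:
(25, 27) + (25, 20): same x and y₁ ≡ -y₂, so the sum is O.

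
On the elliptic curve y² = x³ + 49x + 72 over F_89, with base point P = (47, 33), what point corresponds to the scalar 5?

(22, 36)

Repeated addition: build up to 5P.
2P: tangent at (47, 33): λ = (3·47² + 49)/(2·33) ≡ 1/66. 66⁻¹ ≡ 58 (mod 89), so λ ≡ 1·58 ≡ 58.
  x = λ² - 47 - 47 = 3364 - 94 ≡ 66; y = λ·(47 - 66) - 33 ≡ 22. → (66, 22)
3P: (66, 22) + (47, 33). λ = (33 - 22)/(47 - 66) ≡ 11/70 mod 89. 70⁻¹ ≡ 14 (mod 89), so λ ≡ 65.
  x = λ² - 66 - 47 = 4225 - 113 ≡ 18; y = λ·(66 - 18) - 22 ≡ 72. → (18, 72)
4P: (18, 72) + (47, 33). λ = (33 - 72)/(47 - 18) ≡ 50/29 mod 89. 29⁻¹ ≡ 43 (mod 89) since 29·43 = 1247 ≡ 1, so λ ≡ 14.
  x = λ² - 18 - 47 = 196 - 65 ≡ 42; y = λ·(18 - 42) - 72 ≡ 37. → (42, 37)
5P: (42, 37) + (47, 33). λ = (33 - 37)/(47 - 42) ≡ 85/5 mod 89. 5⁻¹ ≡ 18 (mod 89), so λ ≡ 17.
  x = λ² - 42 - 47 = 289 - 89 ≡ 22; y = λ·(42 - 22) - 37 ≡ 36. → (22, 36)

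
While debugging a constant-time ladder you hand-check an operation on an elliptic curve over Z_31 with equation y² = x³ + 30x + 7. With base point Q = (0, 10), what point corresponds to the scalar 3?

Repeated addition: build up to 3Q.
2Q: tangent at (0, 10): λ = (3·0² + 30)/(2·10) ≡ 30/20. 20⁻¹ ≡ 14 (mod 31), so λ ≡ 30·14 ≡ 17.
  x = λ² - 0 - 0 = 289 - 0 ≡ 10; y = λ·(0 - 10) - 10 ≡ 6. → (10, 6)
3Q: (10, 6) + (0, 10). λ = (10 - 6)/(0 - 10) ≡ 4/21 mod 31. 21⁻¹ ≡ 3 (mod 31) since 21·3 = 63 ≡ 1, so λ ≡ 12.
  x = λ² - 10 - 0 = 144 - 10 ≡ 10; y = λ·(10 - 10) - 6 ≡ 25. → (10, 25)

(10, 25)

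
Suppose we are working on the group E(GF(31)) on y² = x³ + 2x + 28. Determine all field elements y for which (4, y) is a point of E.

10, 21

x³ + 2x + 28 = 100 ≡ 7 (mod 31).
Square roots of 7 mod 31: 10 and 21 (since 10² = 100 ≡ 7).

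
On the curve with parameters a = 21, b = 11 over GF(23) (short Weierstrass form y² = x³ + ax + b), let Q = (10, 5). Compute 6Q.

Repeated addition: build up to 6Q.
2Q: tangent at (10, 5): λ = (3·10² + 21)/(2·5) ≡ 22/10. 10⁻¹ ≡ 7 (mod 23), so λ ≡ 22·7 ≡ 16.
  x = λ² - 10 - 10 = 256 - 20 ≡ 6; y = λ·(10 - 6) - 5 ≡ 13. → (6, 13)
3Q: (6, 13) + (10, 5). λ = (5 - 13)/(10 - 6) ≡ 15/4 mod 23. 4⁻¹ ≡ 6 (mod 23), so λ ≡ 21.
  x = λ² - 6 - 10 = 441 - 16 ≡ 11; y = λ·(6 - 11) - 13 ≡ 20. → (11, 20)
4Q: (11, 20) + (10, 5). λ = (5 - 20)/(10 - 11) ≡ 8/22 mod 23. 22⁻¹ ≡ 22 (mod 23), so λ ≡ 15.
  x = λ² - 11 - 10 = 225 - 21 ≡ 20; y = λ·(11 - 20) - 20 ≡ 6. → (20, 6)
5Q: (20, 6) + (10, 5). λ = (5 - 6)/(10 - 20) ≡ 22/13 mod 23. 13⁻¹ ≡ 16 (mod 23) since 13·16 = 208 ≡ 1, so λ ≡ 7.
  x = λ² - 20 - 10 = 49 - 30 ≡ 19; y = λ·(20 - 19) - 6 ≡ 1. → (19, 1)
6Q: (19, 1) + (10, 5). λ = (5 - 1)/(10 - 19) ≡ 4/14 mod 23. 14⁻¹ ≡ 5 (mod 23) since 14·5 = 70 ≡ 1, so λ ≡ 20.
  x = λ² - 19 - 10 = 400 - 29 ≡ 3; y = λ·(19 - 3) - 1 ≡ 20. → (3, 20)

(3, 20)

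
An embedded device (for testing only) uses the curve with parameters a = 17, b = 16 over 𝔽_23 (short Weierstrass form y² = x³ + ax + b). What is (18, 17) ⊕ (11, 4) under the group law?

(12, 4)

(18, 17) + (11, 4). λ = (4 - 17)/(11 - 18) ≡ 10/16 mod 23. 16⁻¹ ≡ 13 (mod 23), so λ ≡ 15.
  x = λ² - 18 - 11 = 225 - 29 ≡ 12; y = λ·(18 - 12) - 17 ≡ 4. → (12, 4)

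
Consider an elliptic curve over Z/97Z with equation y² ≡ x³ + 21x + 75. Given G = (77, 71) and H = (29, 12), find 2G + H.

(24, 12)

First 2G:
Repeated addition: build up to 2G.
2G: tangent at (77, 71): λ = (3·77² + 21)/(2·71) ≡ 57/45. 45⁻¹ ≡ 69 (mod 97), so λ ≡ 57·69 ≡ 53.
  x = λ² - 77 - 77 = 2809 - 154 ≡ 36; y = λ·(77 - 36) - 71 ≡ 65. → (36, 65)
2G = (36, 65).
Finally 2G + H:
(36, 65) + (29, 12). λ = (12 - 65)/(29 - 36) ≡ 44/90 mod 97. 90⁻¹ ≡ 83 (mod 97), so λ ≡ 63.
  x = λ² - 36 - 29 = 3969 - 65 ≡ 24; y = λ·(36 - 24) - 65 ≡ 12. → (24, 12)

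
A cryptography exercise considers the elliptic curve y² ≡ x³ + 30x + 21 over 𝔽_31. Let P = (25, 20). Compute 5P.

Repeated addition: build up to 5P.
2P: tangent at (25, 20): λ = (3·25² + 30)/(2·20) ≡ 14/9. 9⁻¹ ≡ 7 (mod 31), so λ ≡ 14·7 ≡ 5.
  x = λ² - 25 - 25 = 25 - 50 ≡ 6; y = λ·(25 - 6) - 20 ≡ 13. → (6, 13)
3P: (6, 13) + (25, 20). λ = (20 - 13)/(25 - 6) ≡ 7/19 mod 31. 19⁻¹ ≡ 18 (mod 31) since 19·18 = 342 ≡ 1, so λ ≡ 2.
  x = λ² - 6 - 25 = 4 - 31 ≡ 4; y = λ·(6 - 4) - 13 ≡ 22. → (4, 22)
4P: (4, 22) + (25, 20). λ = (20 - 22)/(25 - 4) ≡ 29/21 mod 31. 21⁻¹ ≡ 3 (mod 31), so λ ≡ 25.
  x = λ² - 4 - 25 = 625 - 29 ≡ 7; y = λ·(4 - 7) - 22 ≡ 27. → (7, 27)
5P: (7, 27) + (25, 20). λ = (20 - 27)/(25 - 7) ≡ 24/18 mod 31. 18⁻¹ ≡ 19 (mod 31) since 18·19 = 342 ≡ 1, so λ ≡ 22.
  x = λ² - 7 - 25 = 484 - 32 ≡ 18; y = λ·(7 - 18) - 27 ≡ 10. → (18, 10)

(18, 10)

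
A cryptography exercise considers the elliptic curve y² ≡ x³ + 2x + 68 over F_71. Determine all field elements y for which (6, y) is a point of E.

x³ + 2x + 68 = 296 ≡ 12 (mod 71).
Square roots of 12 mod 71: 15 and 56 (since 15² = 225 ≡ 12).

15, 56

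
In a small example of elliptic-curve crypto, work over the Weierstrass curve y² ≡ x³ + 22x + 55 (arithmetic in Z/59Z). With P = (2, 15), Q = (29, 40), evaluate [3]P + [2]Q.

(31, 5)

First 3P:
Repeated addition: build up to 3P.
2P: tangent at (2, 15): λ = (3·2² + 22)/(2·15) ≡ 34/30. 30⁻¹ ≡ 2 (mod 59), so λ ≡ 34·2 ≡ 9.
  x = λ² - 2 - 2 = 81 - 4 ≡ 18; y = λ·(2 - 18) - 15 ≡ 18. → (18, 18)
3P: (18, 18) + (2, 15). λ = (15 - 18)/(2 - 18) ≡ 56/43 mod 59. 43⁻¹ ≡ 11 (mod 59) since 43·11 = 473 ≡ 1, so λ ≡ 26.
  x = λ² - 18 - 2 = 676 - 20 ≡ 7; y = λ·(18 - 7) - 18 ≡ 32. → (7, 32)
3P = (7, 32).
Next 2Q:
Repeated addition: build up to 2Q.
2Q: tangent at (29, 40): λ = (3·29² + 22)/(2·40) ≡ 8/21. 21⁻¹ ≡ 45 (mod 59) since 21·45 = 945 ≡ 1, so λ ≡ 8·45 ≡ 6.
  x = λ² - 29 - 29 = 36 - 58 ≡ 37; y = λ·(29 - 37) - 40 ≡ 30. → (37, 30)
2Q = (37, 30).
Finally 3P + 2Q:
(7, 32) + (37, 30). λ = (30 - 32)/(37 - 7) ≡ 57/30 mod 59. 30⁻¹ ≡ 2 (mod 59) since 30·2 = 60 ≡ 1, so λ ≡ 55.
  x = λ² - 7 - 37 = 3025 - 44 ≡ 31; y = λ·(7 - 31) - 32 ≡ 5. → (31, 5)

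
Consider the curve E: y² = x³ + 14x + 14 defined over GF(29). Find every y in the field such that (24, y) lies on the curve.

14, 15

x³ + 14x + 14 = 14174 ≡ 22 (mod 29).
Square roots of 22 mod 29: 14 and 15 (since 14² = 196 ≡ 22).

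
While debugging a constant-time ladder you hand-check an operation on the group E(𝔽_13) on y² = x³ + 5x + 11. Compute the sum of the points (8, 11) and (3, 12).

(1, 11)

(8, 11) + (3, 12). λ = (12 - 11)/(3 - 8) ≡ 1/8 mod 13. 8⁻¹ ≡ 5 (mod 13), so λ ≡ 5.
  x = λ² - 8 - 3 = 25 - 11 ≡ 1; y = λ·(8 - 1) - 11 ≡ 11. → (1, 11)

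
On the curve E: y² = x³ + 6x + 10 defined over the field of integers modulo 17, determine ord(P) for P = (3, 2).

10

2P: tangent at (3, 2): λ = (3·3² + 6)/(2·2) ≡ 16/4. 4⁻¹ ≡ 13 (mod 17) since 4·13 = 52 ≡ 1, so λ ≡ 16·13 ≡ 4.
  x = λ² - 3 - 3 = 16 - 6 ≡ 10; y = λ·(3 - 10) - 2 ≡ 4. → (10, 4)
3P: (10, 4) + (3, 2). λ = (2 - 4)/(3 - 10) ≡ 15/10 mod 17. 10⁻¹ ≡ 12 (mod 17), so λ ≡ 10.
  x = λ² - 10 - 3 = 100 - 13 ≡ 2; y = λ·(10 - 2) - 4 ≡ 8. → (2, 8)
4P: (2, 8) + (3, 2). λ = (2 - 8)/(3 - 2) ≡ 11/1 mod 17. 1⁻¹ ≡ 1 (mod 17), so λ ≡ 11.
  x = λ² - 2 - 3 = 121 - 5 ≡ 14; y = λ·(2 - 14) - 8 ≡ 13. → (14, 13)
5P: (14, 13) + (3, 2). λ = (2 - 13)/(3 - 14) ≡ 6/6 mod 17. 6⁻¹ ≡ 3 (mod 17), so λ ≡ 1.
  x = λ² - 14 - 3 = 1 - 17 ≡ 1; y = λ·(14 - 1) - 13 ≡ 0. → (1, 0)
6P: (1, 0) + (3, 2). λ = (2 - 0)/(3 - 1) ≡ 2/2 mod 17. 2⁻¹ ≡ 9 (mod 17), so λ ≡ 1.
  x = λ² - 1 - 3 = 1 - 4 ≡ 14; y = λ·(1 - 14) - 0 ≡ 4. → (14, 4)
7P: (14, 4) + (3, 2). λ = (2 - 4)/(3 - 14) ≡ 15/6 mod 17. 6⁻¹ ≡ 3 (mod 17) since 6·3 = 18 ≡ 1, so λ ≡ 11.
  x = λ² - 14 - 3 = 121 - 17 ≡ 2; y = λ·(14 - 2) - 4 ≡ 9. → (2, 9)
8P: (2, 9) + (3, 2). λ = (2 - 9)/(3 - 2) ≡ 10/1 mod 17. 1⁻¹ ≡ 1 (mod 17), so λ ≡ 10.
  x = λ² - 2 - 3 = 100 - 5 ≡ 10; y = λ·(2 - 10) - 9 ≡ 13. → (10, 13)
9P: (10, 13) + (3, 2). λ = (2 - 13)/(3 - 10) ≡ 6/10 mod 17. 10⁻¹ ≡ 12 (mod 17), so λ ≡ 4.
  x = λ² - 10 - 3 = 16 - 13 ≡ 3; y = λ·(10 - 3) - 13 ≡ 15. → (3, 15)
10P: (3, 15) + (3, 2): same x and y₁ ≡ -y₂, so the sum is O.
10P = O, so the order is 10.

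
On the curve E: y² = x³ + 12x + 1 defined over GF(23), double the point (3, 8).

tangent at (3, 8): λ = (3·3² + 12)/(2·8) ≡ 16/16. 16⁻¹ ≡ 13 (mod 23), so λ ≡ 16·13 ≡ 1.
  x = λ² - 3 - 3 = 1 - 6 ≡ 18; y = λ·(3 - 18) - 8 ≡ 0. → (18, 0)

(18, 0)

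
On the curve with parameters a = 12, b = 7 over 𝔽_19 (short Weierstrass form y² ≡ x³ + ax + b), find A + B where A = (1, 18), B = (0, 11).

(1, 18) + (0, 11). λ = (11 - 18)/(0 - 1) ≡ 12/18 mod 19. 18⁻¹ ≡ 18 (mod 19), so λ ≡ 7.
  x = λ² - 1 - 0 = 49 - 1 ≡ 10; y = λ·(1 - 10) - 18 ≡ 14. → (10, 14)

(10, 14)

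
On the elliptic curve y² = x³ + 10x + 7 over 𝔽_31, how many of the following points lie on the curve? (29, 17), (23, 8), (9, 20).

(29, 17): 17² ≡ 10, rhs ≡ 10 → on.
(23, 8): 8² ≡ 2, rhs ≡ 4 → off.
(9, 20): 20² ≡ 28, rhs ≡ 20 → off.

1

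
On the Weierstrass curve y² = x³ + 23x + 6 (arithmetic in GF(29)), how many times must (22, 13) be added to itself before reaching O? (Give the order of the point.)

11

2P: tangent at (22, 13): λ = (3·22² + 23)/(2·13) ≡ 25/26. 26⁻¹ ≡ 19 (mod 29), so λ ≡ 25·19 ≡ 11.
  x = λ² - 22 - 22 = 121 - 44 ≡ 19; y = λ·(22 - 19) - 13 ≡ 20. → (19, 20)
3P: (19, 20) + (22, 13). λ = (13 - 20)/(22 - 19) ≡ 22/3 mod 29. 3⁻¹ ≡ 10 (mod 29), so λ ≡ 17.
  x = λ² - 19 - 22 = 289 - 41 ≡ 16; y = λ·(19 - 16) - 20 ≡ 2. → (16, 2)
4P: (16, 2) + (22, 13). λ = (13 - 2)/(22 - 16) ≡ 11/6 mod 29. 6⁻¹ ≡ 5 (mod 29) since 6·5 = 30 ≡ 1, so λ ≡ 26.
  x = λ² - 16 - 22 = 676 - 38 ≡ 0; y = λ·(16 - 0) - 2 ≡ 8. → (0, 8)
5P: (0, 8) + (22, 13). λ = (13 - 8)/(22 - 0) ≡ 5/22 mod 29. 22⁻¹ ≡ 4 (mod 29) since 22·4 = 88 ≡ 1, so λ ≡ 20.
  x = λ² - 0 - 22 = 400 - 22 ≡ 1; y = λ·(0 - 1) - 8 ≡ 1. → (1, 1)
6P: (1, 1) + (22, 13). λ = (13 - 1)/(22 - 1) ≡ 12/21 mod 29. 21⁻¹ ≡ 18 (mod 29), so λ ≡ 13.
  x = λ² - 1 - 22 = 169 - 23 ≡ 1; y = λ·(1 - 1) - 1 ≡ 28. → (1, 28)
7P: (1, 28) + (22, 13). λ = (13 - 28)/(22 - 1) ≡ 14/21 mod 29. 21⁻¹ ≡ 18 (mod 29), so λ ≡ 20.
  x = λ² - 1 - 22 = 400 - 23 ≡ 0; y = λ·(1 - 0) - 28 ≡ 21. → (0, 21)
8P: (0, 21) + (22, 13). λ = (13 - 21)/(22 - 0) ≡ 21/22 mod 29. 22⁻¹ ≡ 4 (mod 29), so λ ≡ 26.
  x = λ² - 0 - 22 = 676 - 22 ≡ 16; y = λ·(0 - 16) - 21 ≡ 27. → (16, 27)
9P: (16, 27) + (22, 13). λ = (13 - 27)/(22 - 16) ≡ 15/6 mod 29. 6⁻¹ ≡ 5 (mod 29) since 6·5 = 30 ≡ 1, so λ ≡ 17.
  x = λ² - 16 - 22 = 289 - 38 ≡ 19; y = λ·(16 - 19) - 27 ≡ 9. → (19, 9)
10P: (19, 9) + (22, 13). λ = (13 - 9)/(22 - 19) ≡ 4/3 mod 29. 3⁻¹ ≡ 10 (mod 29), so λ ≡ 11.
  x = λ² - 19 - 22 = 121 - 41 ≡ 22; y = λ·(19 - 22) - 9 ≡ 16. → (22, 16)
11P: (22, 16) + (22, 13): same x and y₁ ≡ -y₂, so the sum is O.
11P = O, so the order is 11.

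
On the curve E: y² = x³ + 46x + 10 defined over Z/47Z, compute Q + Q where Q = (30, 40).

(37, 17)

tangent at (30, 40): λ = (3·30² + 46)/(2·40) ≡ 20/33. 33⁻¹ ≡ 10 (mod 47) since 33·10 = 330 ≡ 1, so λ ≡ 20·10 ≡ 12.
  x = λ² - 30 - 30 = 144 - 60 ≡ 37; y = λ·(30 - 37) - 40 ≡ 17. → (37, 17)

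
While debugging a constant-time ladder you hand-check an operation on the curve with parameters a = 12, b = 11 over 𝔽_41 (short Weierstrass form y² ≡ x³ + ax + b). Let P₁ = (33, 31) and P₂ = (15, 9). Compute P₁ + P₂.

(36, 20)

(33, 31) + (15, 9). λ = (9 - 31)/(15 - 33) ≡ 19/23 mod 41. 23⁻¹ ≡ 25 (mod 41), so λ ≡ 24.
  x = λ² - 33 - 15 = 576 - 48 ≡ 36; y = λ·(33 - 36) - 31 ≡ 20. → (36, 20)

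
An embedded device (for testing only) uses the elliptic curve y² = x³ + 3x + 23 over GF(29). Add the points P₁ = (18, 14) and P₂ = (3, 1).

(18, 14) + (3, 1). λ = (1 - 14)/(3 - 18) ≡ 16/14 mod 29. 14⁻¹ ≡ 27 (mod 29), so λ ≡ 26.
  x = λ² - 18 - 3 = 676 - 21 ≡ 17; y = λ·(18 - 17) - 14 ≡ 12. → (17, 12)

(17, 12)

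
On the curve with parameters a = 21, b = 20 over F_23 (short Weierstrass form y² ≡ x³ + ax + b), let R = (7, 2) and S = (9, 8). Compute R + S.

(7, 2) + (9, 8). λ = (8 - 2)/(9 - 7) ≡ 6/2 mod 23. 2⁻¹ ≡ 12 (mod 23), so λ ≡ 3.
  x = λ² - 7 - 9 = 9 - 16 ≡ 16; y = λ·(7 - 16) - 2 ≡ 17. → (16, 17)

(16, 17)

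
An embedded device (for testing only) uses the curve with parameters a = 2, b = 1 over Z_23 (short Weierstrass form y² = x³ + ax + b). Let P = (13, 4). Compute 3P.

(4, 2)

Repeated addition: build up to 3P.
2P: tangent at (13, 4): λ = (3·13² + 2)/(2·4) ≡ 3/8. 8⁻¹ ≡ 3 (mod 23), so λ ≡ 3·3 ≡ 9.
  x = λ² - 13 - 13 = 81 - 26 ≡ 9; y = λ·(13 - 9) - 4 ≡ 9. → (9, 9)
3P: (9, 9) + (13, 4). λ = (4 - 9)/(13 - 9) ≡ 18/4 mod 23. 4⁻¹ ≡ 6 (mod 23), so λ ≡ 16.
  x = λ² - 9 - 13 = 256 - 22 ≡ 4; y = λ·(9 - 4) - 9 ≡ 2. → (4, 2)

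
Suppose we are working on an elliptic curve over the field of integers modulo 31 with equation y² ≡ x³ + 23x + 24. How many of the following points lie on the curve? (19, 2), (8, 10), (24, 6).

(19, 2): 2² ≡ 4, rhs ≡ 4 → on.
(8, 10): 10² ≡ 7, rhs ≡ 7 → on.
(24, 6): 6² ≡ 5, rhs ≡ 16 → off.

2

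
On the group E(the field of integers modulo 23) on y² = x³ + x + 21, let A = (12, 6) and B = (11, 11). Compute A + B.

(12, 6) + (11, 11). λ = (11 - 6)/(11 - 12) ≡ 5/22 mod 23. 22⁻¹ ≡ 22 (mod 23), so λ ≡ 18.
  x = λ² - 12 - 11 = 324 - 23 ≡ 2; y = λ·(12 - 2) - 6 ≡ 13. → (2, 13)

(2, 13)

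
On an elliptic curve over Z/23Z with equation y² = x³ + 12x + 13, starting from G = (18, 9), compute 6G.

Repeated addition: build up to 6G.
2G: tangent at (18, 9): λ = (3·18² + 12)/(2·9) ≡ 18/18. 18⁻¹ ≡ 9 (mod 23) since 18·9 = 162 ≡ 1, so λ ≡ 18·9 ≡ 1.
  x = λ² - 18 - 18 = 1 - 36 ≡ 11; y = λ·(18 - 11) - 9 ≡ 21. → (11, 21)
3G: (11, 21) + (18, 9). λ = (9 - 21)/(18 - 11) ≡ 11/7 mod 23. 7⁻¹ ≡ 10 (mod 23), so λ ≡ 18.
  x = λ² - 11 - 18 = 324 - 29 ≡ 19; y = λ·(11 - 19) - 21 ≡ 19. → (19, 19)
4G: (19, 19) + (18, 9). λ = (9 - 19)/(18 - 19) ≡ 13/22 mod 23. 22⁻¹ ≡ 22 (mod 23) since 22·22 = 484 ≡ 1, so λ ≡ 10.
  x = λ² - 19 - 18 = 100 - 37 ≡ 17; y = λ·(19 - 17) - 19 ≡ 1. → (17, 1)
5G: (17, 1) + (18, 9). λ = (9 - 1)/(18 - 17) ≡ 8/1 mod 23. 1⁻¹ ≡ 1 (mod 23) since 1·1 = 1 ≡ 1, so λ ≡ 8.
  x = λ² - 17 - 18 = 64 - 35 ≡ 6; y = λ·(17 - 6) - 1 ≡ 18. → (6, 18)
6G: (6, 18) + (18, 9). λ = (9 - 18)/(18 - 6) ≡ 14/12 mod 23. 12⁻¹ ≡ 2 (mod 23), so λ ≡ 5.
  x = λ² - 6 - 18 = 25 - 24 ≡ 1; y = λ·(6 - 1) - 18 ≡ 7. → (1, 7)

(1, 7)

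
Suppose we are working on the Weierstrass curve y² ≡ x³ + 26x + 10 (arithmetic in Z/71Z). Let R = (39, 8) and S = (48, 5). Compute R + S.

(63, 0)

(39, 8) + (48, 5). λ = (5 - 8)/(48 - 39) ≡ 68/9 mod 71. 9⁻¹ ≡ 8 (mod 71), so λ ≡ 47.
  x = λ² - 39 - 48 = 2209 - 87 ≡ 63; y = λ·(39 - 63) - 8 ≡ 0. → (63, 0)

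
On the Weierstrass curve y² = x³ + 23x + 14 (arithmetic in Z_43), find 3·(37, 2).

(21, 13)

Write Q = (37, 2).
Repeated addition: build up to 3Q.
2Q: tangent at (37, 2): λ = (3·37² + 23)/(2·2) ≡ 2/4. 4⁻¹ ≡ 11 (mod 43) since 4·11 = 44 ≡ 1, so λ ≡ 2·11 ≡ 22.
  x = λ² - 37 - 37 = 484 - 74 ≡ 23; y = λ·(37 - 23) - 2 ≡ 5. → (23, 5)
3Q: (23, 5) + (37, 2). λ = (2 - 5)/(37 - 23) ≡ 40/14 mod 43. 14⁻¹ ≡ 40 (mod 43), so λ ≡ 9.
  x = λ² - 23 - 37 = 81 - 60 ≡ 21; y = λ·(23 - 21) - 5 ≡ 13. → (21, 13)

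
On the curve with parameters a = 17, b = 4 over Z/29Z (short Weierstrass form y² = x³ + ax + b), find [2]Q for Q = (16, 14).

(1, 14)

tangent at (16, 14): λ = (3·16² + 17)/(2·14) ≡ 2/28. 28⁻¹ ≡ 28 (mod 29) since 28·28 = 784 ≡ 1, so λ ≡ 2·28 ≡ 27.
  x = λ² - 16 - 16 = 729 - 32 ≡ 1; y = λ·(16 - 1) - 14 ≡ 14. → (1, 14)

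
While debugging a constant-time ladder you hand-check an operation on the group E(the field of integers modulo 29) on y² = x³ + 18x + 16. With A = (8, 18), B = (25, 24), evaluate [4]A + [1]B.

First 4A:
Repeated addition: build up to 4A.
2A: tangent at (8, 18): λ = (3·8² + 18)/(2·18) ≡ 7/7. 7⁻¹ ≡ 25 (mod 29), so λ ≡ 7·25 ≡ 1.
  x = λ² - 8 - 8 = 1 - 16 ≡ 14; y = λ·(8 - 14) - 18 ≡ 5. → (14, 5)
3A: (14, 5) + (8, 18). λ = (18 - 5)/(8 - 14) ≡ 13/23 mod 29. 23⁻¹ ≡ 24 (mod 29), so λ ≡ 22.
  x = λ² - 14 - 8 = 484 - 22 ≡ 27; y = λ·(14 - 27) - 5 ≡ 28. → (27, 28)
4A: (27, 28) + (8, 18). λ = (18 - 28)/(8 - 27) ≡ 19/10 mod 29. 10⁻¹ ≡ 3 (mod 29), so λ ≡ 28.
  x = λ² - 27 - 8 = 784 - 35 ≡ 24; y = λ·(27 - 24) - 28 ≡ 27. → (24, 27)
4A = (24, 27).
Finally 4A + B:
(24, 27) + (25, 24). λ = (24 - 27)/(25 - 24) ≡ 26/1 mod 29. 1⁻¹ ≡ 1 (mod 29) since 1·1 = 1 ≡ 1, so λ ≡ 26.
  x = λ² - 24 - 25 = 676 - 49 ≡ 18; y = λ·(24 - 18) - 27 ≡ 13. → (18, 13)

(18, 13)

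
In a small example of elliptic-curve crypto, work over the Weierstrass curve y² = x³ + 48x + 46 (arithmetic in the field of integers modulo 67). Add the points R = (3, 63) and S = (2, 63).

(3, 63) + (2, 63). λ = (63 - 63)/(2 - 3) ≡ 0/66 mod 67. 66⁻¹ ≡ 66 (mod 67), so λ ≡ 0.
  x = λ² - 3 - 2 = 0 - 5 ≡ 62; y = λ·(3 - 62) - 63 ≡ 4. → (62, 4)

(62, 4)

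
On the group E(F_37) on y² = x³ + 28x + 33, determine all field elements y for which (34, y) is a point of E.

x³ + 28x + 33 = 40289 ≡ 33 (mod 37).
Square roots of 33 mod 37: 12 and 25 (since 12² = 144 ≡ 33).

12, 25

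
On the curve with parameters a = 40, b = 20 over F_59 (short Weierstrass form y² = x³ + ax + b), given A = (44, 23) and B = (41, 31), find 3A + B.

First 3A:
Repeated addition: build up to 3A.
2A: tangent at (44, 23): λ = (3·44² + 40)/(2·23) ≡ 7/46. 46⁻¹ ≡ 9 (mod 59) since 46·9 = 414 ≡ 1, so λ ≡ 7·9 ≡ 4.
  x = λ² - 44 - 44 = 16 - 88 ≡ 46; y = λ·(44 - 46) - 23 ≡ 28. → (46, 28)
3A: (46, 28) + (44, 23). λ = (23 - 28)/(44 - 46) ≡ 54/57 mod 59. 57⁻¹ ≡ 29 (mod 59) since 57·29 = 1653 ≡ 1, so λ ≡ 32.
  x = λ² - 46 - 44 = 1024 - 90 ≡ 49; y = λ·(46 - 49) - 28 ≡ 53. → (49, 53)
3A = (49, 53).
Finally 3A + B:
(49, 53) + (41, 31). λ = (31 - 53)/(41 - 49) ≡ 37/51 mod 59. 51⁻¹ ≡ 22 (mod 59), so λ ≡ 47.
  x = λ² - 49 - 41 = 2209 - 90 ≡ 54; y = λ·(49 - 54) - 53 ≡ 7. → (54, 7)

(54, 7)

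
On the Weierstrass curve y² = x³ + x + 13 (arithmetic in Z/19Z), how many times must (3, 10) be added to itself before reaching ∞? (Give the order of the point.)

11

2P: tangent at (3, 10): λ = (3·3² + 1)/(2·10) ≡ 9/1. 1⁻¹ ≡ 1 (mod 19), so λ ≡ 9·1 ≡ 9.
  x = λ² - 3 - 3 = 81 - 6 ≡ 18; y = λ·(3 - 18) - 10 ≡ 7. → (18, 7)
3P: (18, 7) + (3, 10). λ = (10 - 7)/(3 - 18) ≡ 3/4 mod 19. 4⁻¹ ≡ 5 (mod 19) since 4·5 = 20 ≡ 1, so λ ≡ 15.
  x = λ² - 18 - 3 = 225 - 21 ≡ 14; y = λ·(18 - 14) - 7 ≡ 15. → (14, 15)
4P: (14, 15) + (3, 10). λ = (10 - 15)/(3 - 14) ≡ 14/8 mod 19. 8⁻¹ ≡ 12 (mod 19), so λ ≡ 16.
  x = λ² - 14 - 3 = 256 - 17 ≡ 11; y = λ·(14 - 11) - 15 ≡ 14. → (11, 14)
5P: (11, 14) + (3, 10). λ = (10 - 14)/(3 - 11) ≡ 15/11 mod 19. 11⁻¹ ≡ 7 (mod 19) since 11·7 = 77 ≡ 1, so λ ≡ 10.
  x = λ² - 11 - 3 = 100 - 14 ≡ 10; y = λ·(11 - 10) - 14 ≡ 15. → (10, 15)
6P: (10, 15) + (3, 10). λ = (10 - 15)/(3 - 10) ≡ 14/12 mod 19. 12⁻¹ ≡ 8 (mod 19), so λ ≡ 17.
  x = λ² - 10 - 3 = 289 - 13 ≡ 10; y = λ·(10 - 10) - 15 ≡ 4. → (10, 4)
7P: (10, 4) + (3, 10). λ = (10 - 4)/(3 - 10) ≡ 6/12 mod 19. 12⁻¹ ≡ 8 (mod 19), so λ ≡ 10.
  x = λ² - 10 - 3 = 100 - 13 ≡ 11; y = λ·(10 - 11) - 4 ≡ 5. → (11, 5)
8P: (11, 5) + (3, 10). λ = (10 - 5)/(3 - 11) ≡ 5/11 mod 19. 11⁻¹ ≡ 7 (mod 19), so λ ≡ 16.
  x = λ² - 11 - 3 = 256 - 14 ≡ 14; y = λ·(11 - 14) - 5 ≡ 4. → (14, 4)
9P: (14, 4) + (3, 10). λ = (10 - 4)/(3 - 14) ≡ 6/8 mod 19. 8⁻¹ ≡ 12 (mod 19), so λ ≡ 15.
  x = λ² - 14 - 3 = 225 - 17 ≡ 18; y = λ·(14 - 18) - 4 ≡ 12. → (18, 12)
10P: (18, 12) + (3, 10). λ = (10 - 12)/(3 - 18) ≡ 17/4 mod 19. 4⁻¹ ≡ 5 (mod 19) since 4·5 = 20 ≡ 1, so λ ≡ 9.
  x = λ² - 18 - 3 = 81 - 21 ≡ 3; y = λ·(18 - 3) - 12 ≡ 9. → (3, 9)
11P: (3, 9) + (3, 10): same x and y₁ ≡ -y₂, so the sum is ∞.
11P = ∞, so the order is 11.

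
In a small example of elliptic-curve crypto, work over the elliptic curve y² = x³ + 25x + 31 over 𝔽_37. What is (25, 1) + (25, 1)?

tangent at (25, 1): λ = (3·25² + 25)/(2·1) ≡ 13/2. 2⁻¹ ≡ 19 (mod 37), so λ ≡ 13·19 ≡ 25.
  x = λ² - 25 - 25 = 625 - 50 ≡ 20; y = λ·(25 - 20) - 1 ≡ 13. → (20, 13)

(20, 13)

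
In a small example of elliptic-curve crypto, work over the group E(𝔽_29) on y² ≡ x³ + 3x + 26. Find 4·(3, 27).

Write Q = (3, 27).
Repeated addition: build up to 4Q.
2Q: tangent at (3, 27): λ = (3·3² + 3)/(2·27) ≡ 1/25. 25⁻¹ ≡ 7 (mod 29), so λ ≡ 1·7 ≡ 7.
  x = λ² - 3 - 3 = 49 - 6 ≡ 14; y = λ·(3 - 14) - 27 ≡ 12. → (14, 12)
3Q: (14, 12) + (3, 27). λ = (27 - 12)/(3 - 14) ≡ 15/18 mod 29. 18⁻¹ ≡ 21 (mod 29), so λ ≡ 25.
  x = λ² - 14 - 3 = 625 - 17 ≡ 28; y = λ·(14 - 28) - 12 ≡ 15. → (28, 15)
4Q: (28, 15) + (3, 27). λ = (27 - 15)/(3 - 28) ≡ 12/4 mod 29. 4⁻¹ ≡ 22 (mod 29) since 4·22 = 88 ≡ 1, so λ ≡ 3.
  x = λ² - 28 - 3 = 9 - 31 ≡ 7; y = λ·(28 - 7) - 15 ≡ 19. → (7, 19)

(7, 19)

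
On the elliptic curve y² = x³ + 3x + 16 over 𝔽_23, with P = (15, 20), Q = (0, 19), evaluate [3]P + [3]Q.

(12, 3)

First 3P:
Repeated addition: build up to 3P.
2P: tangent at (15, 20): λ = (3·15² + 3)/(2·20) ≡ 11/17. 17⁻¹ ≡ 19 (mod 23) since 17·19 = 323 ≡ 1, so λ ≡ 11·19 ≡ 2.
  x = λ² - 15 - 15 = 4 - 30 ≡ 20; y = λ·(15 - 20) - 20 ≡ 16. → (20, 16)
3P: (20, 16) + (15, 20). λ = (20 - 16)/(15 - 20) ≡ 4/18 mod 23. 18⁻¹ ≡ 9 (mod 23), so λ ≡ 13.
  x = λ² - 20 - 15 = 169 - 35 ≡ 19; y = λ·(20 - 19) - 16 ≡ 20. → (19, 20)
3P = (19, 20).
Next 3Q:
Repeated addition: build up to 3Q.
2Q: tangent at (0, 19): λ = (3·0² + 3)/(2·19) ≡ 3/15. 15⁻¹ ≡ 20 (mod 23), so λ ≡ 3·20 ≡ 14.
  x = λ² - 0 - 0 = 196 - 0 ≡ 12; y = λ·(0 - 12) - 19 ≡ 20. → (12, 20)
3Q: (12, 20) + (0, 19). λ = (19 - 20)/(0 - 12) ≡ 22/11 mod 23. 11⁻¹ ≡ 21 (mod 23) since 11·21 = 231 ≡ 1, so λ ≡ 2.
  x = λ² - 12 - 0 = 4 - 12 ≡ 15; y = λ·(12 - 15) - 20 ≡ 20. → (15, 20)
3Q = (15, 20).
Finally 3P + 3Q:
(19, 20) + (15, 20). λ = (20 - 20)/(15 - 19) ≡ 0/19 mod 23. 19⁻¹ ≡ 17 (mod 23), so λ ≡ 0.
  x = λ² - 19 - 15 = 0 - 34 ≡ 12; y = λ·(19 - 12) - 20 ≡ 3. → (12, 3)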